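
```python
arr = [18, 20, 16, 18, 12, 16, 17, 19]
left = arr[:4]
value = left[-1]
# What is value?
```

arr has length 8. The slice arr[:4] selects indices [0, 1, 2, 3] (0->18, 1->20, 2->16, 3->18), giving [18, 20, 16, 18]. So left = [18, 20, 16, 18]. Then left[-1] = 18.

18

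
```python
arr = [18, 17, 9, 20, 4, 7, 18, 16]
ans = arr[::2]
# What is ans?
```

arr has length 8. The slice arr[::2] selects indices [0, 2, 4, 6] (0->18, 2->9, 4->4, 6->18), giving [18, 9, 4, 18].

[18, 9, 4, 18]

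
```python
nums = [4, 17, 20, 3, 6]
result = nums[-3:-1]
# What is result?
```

nums has length 5. The slice nums[-3:-1] selects indices [2, 3] (2->20, 3->3), giving [20, 3].

[20, 3]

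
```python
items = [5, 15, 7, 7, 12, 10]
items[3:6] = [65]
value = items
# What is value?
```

items starts as [5, 15, 7, 7, 12, 10] (length 6). The slice items[3:6] covers indices [3, 4, 5] with values [7, 12, 10]. Replacing that slice with [65] (different length) produces [5, 15, 7, 65].

[5, 15, 7, 65]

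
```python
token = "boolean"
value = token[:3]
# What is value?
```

token has length 7. The slice token[:3] selects indices [0, 1, 2] (0->'b', 1->'o', 2->'o'), giving 'boo'.

'boo'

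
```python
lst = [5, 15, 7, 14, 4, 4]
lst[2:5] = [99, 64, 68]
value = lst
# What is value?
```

lst starts as [5, 15, 7, 14, 4, 4] (length 6). The slice lst[2:5] covers indices [2, 3, 4] with values [7, 14, 4]. Replacing that slice with [99, 64, 68] (same length) produces [5, 15, 99, 64, 68, 4].

[5, 15, 99, 64, 68, 4]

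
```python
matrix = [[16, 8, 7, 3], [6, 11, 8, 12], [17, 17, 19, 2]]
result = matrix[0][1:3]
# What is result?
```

matrix[0] = [16, 8, 7, 3]. matrix[0] has length 4. The slice matrix[0][1:3] selects indices [1, 2] (1->8, 2->7), giving [8, 7].

[8, 7]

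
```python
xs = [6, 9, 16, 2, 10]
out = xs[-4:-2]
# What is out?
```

xs has length 5. The slice xs[-4:-2] selects indices [1, 2] (1->9, 2->16), giving [9, 16].

[9, 16]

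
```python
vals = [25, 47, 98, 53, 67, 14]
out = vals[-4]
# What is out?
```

vals has length 6. Negative index -4 maps to positive index 6 + (-4) = 2. vals[2] = 98.

98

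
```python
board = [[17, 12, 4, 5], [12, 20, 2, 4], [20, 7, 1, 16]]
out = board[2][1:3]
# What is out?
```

board[2] = [20, 7, 1, 16]. board[2] has length 4. The slice board[2][1:3] selects indices [1, 2] (1->7, 2->1), giving [7, 1].

[7, 1]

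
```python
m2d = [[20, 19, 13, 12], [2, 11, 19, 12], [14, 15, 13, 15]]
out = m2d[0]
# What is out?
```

m2d has 3 rows. Row 0 is [20, 19, 13, 12].

[20, 19, 13, 12]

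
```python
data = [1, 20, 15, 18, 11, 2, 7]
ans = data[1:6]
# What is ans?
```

data has length 7. The slice data[1:6] selects indices [1, 2, 3, 4, 5] (1->20, 2->15, 3->18, 4->11, 5->2), giving [20, 15, 18, 11, 2].

[20, 15, 18, 11, 2]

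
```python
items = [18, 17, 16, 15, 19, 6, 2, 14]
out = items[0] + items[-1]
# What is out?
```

items has length 8. items[0] = 18.
items has length 8. Negative index -1 maps to positive index 8 + (-1) = 7. items[7] = 14.
Sum: 18 + 14 = 32.

32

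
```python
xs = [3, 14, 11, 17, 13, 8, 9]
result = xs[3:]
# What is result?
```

xs has length 7. The slice xs[3:] selects indices [3, 4, 5, 6] (3->17, 4->13, 5->8, 6->9), giving [17, 13, 8, 9].

[17, 13, 8, 9]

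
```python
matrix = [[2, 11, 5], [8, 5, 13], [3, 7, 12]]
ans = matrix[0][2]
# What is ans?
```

matrix[0] = [2, 11, 5]. Taking column 2 of that row yields 5.

5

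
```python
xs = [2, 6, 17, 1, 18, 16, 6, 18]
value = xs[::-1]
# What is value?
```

xs has length 8. The slice xs[::-1] selects indices [7, 6, 5, 4, 3, 2, 1, 0] (7->18, 6->6, 5->16, 4->18, 3->1, 2->17, 1->6, 0->2), giving [18, 6, 16, 18, 1, 17, 6, 2].

[18, 6, 16, 18, 1, 17, 6, 2]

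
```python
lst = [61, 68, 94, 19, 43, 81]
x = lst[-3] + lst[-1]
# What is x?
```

lst has length 6. Negative index -3 maps to positive index 6 + (-3) = 3. lst[3] = 19.
lst has length 6. Negative index -1 maps to positive index 6 + (-1) = 5. lst[5] = 81.
Sum: 19 + 81 = 100.

100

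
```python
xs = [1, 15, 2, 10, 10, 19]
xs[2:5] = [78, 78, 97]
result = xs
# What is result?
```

xs starts as [1, 15, 2, 10, 10, 19] (length 6). The slice xs[2:5] covers indices [2, 3, 4] with values [2, 10, 10]. Replacing that slice with [78, 78, 97] (same length) produces [1, 15, 78, 78, 97, 19].

[1, 15, 78, 78, 97, 19]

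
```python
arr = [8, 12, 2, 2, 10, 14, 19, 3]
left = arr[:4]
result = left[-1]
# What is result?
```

arr has length 8. The slice arr[:4] selects indices [0, 1, 2, 3] (0->8, 1->12, 2->2, 3->2), giving [8, 12, 2, 2]. So left = [8, 12, 2, 2]. Then left[-1] = 2.

2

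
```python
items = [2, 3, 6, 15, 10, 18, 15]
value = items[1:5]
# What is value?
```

items has length 7. The slice items[1:5] selects indices [1, 2, 3, 4] (1->3, 2->6, 3->15, 4->10), giving [3, 6, 15, 10].

[3, 6, 15, 10]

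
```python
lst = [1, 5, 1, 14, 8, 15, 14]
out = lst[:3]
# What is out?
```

lst has length 7. The slice lst[:3] selects indices [0, 1, 2] (0->1, 1->5, 2->1), giving [1, 5, 1].

[1, 5, 1]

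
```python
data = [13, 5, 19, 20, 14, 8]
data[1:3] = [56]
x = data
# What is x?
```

data starts as [13, 5, 19, 20, 14, 8] (length 6). The slice data[1:3] covers indices [1, 2] with values [5, 19]. Replacing that slice with [56] (different length) produces [13, 56, 20, 14, 8].

[13, 56, 20, 14, 8]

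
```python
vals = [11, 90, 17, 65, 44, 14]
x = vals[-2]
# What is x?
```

vals has length 6. Negative index -2 maps to positive index 6 + (-2) = 4. vals[4] = 44.

44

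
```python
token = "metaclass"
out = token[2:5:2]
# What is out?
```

token has length 9. The slice token[2:5:2] selects indices [2, 4] (2->'t', 4->'c'), giving 'tc'.

'tc'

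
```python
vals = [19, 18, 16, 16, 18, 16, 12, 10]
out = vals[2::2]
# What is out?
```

vals has length 8. The slice vals[2::2] selects indices [2, 4, 6] (2->16, 4->18, 6->12), giving [16, 18, 12].

[16, 18, 12]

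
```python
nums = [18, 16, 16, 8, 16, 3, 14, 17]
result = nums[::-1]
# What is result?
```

nums has length 8. The slice nums[::-1] selects indices [7, 6, 5, 4, 3, 2, 1, 0] (7->17, 6->14, 5->3, 4->16, 3->8, 2->16, 1->16, 0->18), giving [17, 14, 3, 16, 8, 16, 16, 18].

[17, 14, 3, 16, 8, 16, 16, 18]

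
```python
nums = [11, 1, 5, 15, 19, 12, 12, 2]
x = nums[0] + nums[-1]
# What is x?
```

nums has length 8. nums[0] = 11.
nums has length 8. Negative index -1 maps to positive index 8 + (-1) = 7. nums[7] = 2.
Sum: 11 + 2 = 13.

13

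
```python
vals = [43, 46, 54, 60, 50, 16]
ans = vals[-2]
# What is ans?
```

vals has length 6. Negative index -2 maps to positive index 6 + (-2) = 4. vals[4] = 50.

50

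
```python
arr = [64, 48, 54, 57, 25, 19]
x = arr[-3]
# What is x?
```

arr has length 6. Negative index -3 maps to positive index 6 + (-3) = 3. arr[3] = 57.

57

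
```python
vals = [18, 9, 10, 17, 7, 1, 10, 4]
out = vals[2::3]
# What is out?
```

vals has length 8. The slice vals[2::3] selects indices [2, 5] (2->10, 5->1), giving [10, 1].

[10, 1]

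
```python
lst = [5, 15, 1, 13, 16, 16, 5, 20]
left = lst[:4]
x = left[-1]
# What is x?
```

lst has length 8. The slice lst[:4] selects indices [0, 1, 2, 3] (0->5, 1->15, 2->1, 3->13), giving [5, 15, 1, 13]. So left = [5, 15, 1, 13]. Then left[-1] = 13.

13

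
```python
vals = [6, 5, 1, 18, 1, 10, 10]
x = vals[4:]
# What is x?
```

vals has length 7. The slice vals[4:] selects indices [4, 5, 6] (4->1, 5->10, 6->10), giving [1, 10, 10].

[1, 10, 10]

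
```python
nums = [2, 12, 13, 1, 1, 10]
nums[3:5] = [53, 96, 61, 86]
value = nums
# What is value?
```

nums starts as [2, 12, 13, 1, 1, 10] (length 6). The slice nums[3:5] covers indices [3, 4] with values [1, 1]. Replacing that slice with [53, 96, 61, 86] (different length) produces [2, 12, 13, 53, 96, 61, 86, 10].

[2, 12, 13, 53, 96, 61, 86, 10]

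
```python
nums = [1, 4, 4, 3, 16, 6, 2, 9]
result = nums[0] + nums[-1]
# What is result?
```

nums has length 8. nums[0] = 1.
nums has length 8. Negative index -1 maps to positive index 8 + (-1) = 7. nums[7] = 9.
Sum: 1 + 9 = 10.

10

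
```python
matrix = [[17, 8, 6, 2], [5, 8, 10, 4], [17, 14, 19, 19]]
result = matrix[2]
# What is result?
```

matrix has 3 rows. Row 2 is [17, 14, 19, 19].

[17, 14, 19, 19]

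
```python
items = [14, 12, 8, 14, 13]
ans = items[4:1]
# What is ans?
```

items has length 5. The slice items[4:1] resolves to an empty index range, so the result is [].

[]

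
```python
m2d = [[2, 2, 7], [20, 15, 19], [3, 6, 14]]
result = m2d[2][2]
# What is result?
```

m2d[2] = [3, 6, 14]. Taking column 2 of that row yields 14.

14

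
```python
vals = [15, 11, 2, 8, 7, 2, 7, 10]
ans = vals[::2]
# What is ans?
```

vals has length 8. The slice vals[::2] selects indices [0, 2, 4, 6] (0->15, 2->2, 4->7, 6->7), giving [15, 2, 7, 7].

[15, 2, 7, 7]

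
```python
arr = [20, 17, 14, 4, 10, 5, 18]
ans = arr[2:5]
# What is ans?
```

arr has length 7. The slice arr[2:5] selects indices [2, 3, 4] (2->14, 3->4, 4->10), giving [14, 4, 10].

[14, 4, 10]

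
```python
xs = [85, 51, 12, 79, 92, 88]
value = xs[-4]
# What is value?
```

xs has length 6. Negative index -4 maps to positive index 6 + (-4) = 2. xs[2] = 12.

12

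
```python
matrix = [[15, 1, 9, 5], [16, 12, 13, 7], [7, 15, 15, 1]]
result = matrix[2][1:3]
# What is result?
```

matrix[2] = [7, 15, 15, 1]. matrix[2] has length 4. The slice matrix[2][1:3] selects indices [1, 2] (1->15, 2->15), giving [15, 15].

[15, 15]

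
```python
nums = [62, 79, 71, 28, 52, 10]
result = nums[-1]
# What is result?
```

nums has length 6. Negative index -1 maps to positive index 6 + (-1) = 5. nums[5] = 10.

10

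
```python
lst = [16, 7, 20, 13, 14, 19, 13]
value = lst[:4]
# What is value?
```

lst has length 7. The slice lst[:4] selects indices [0, 1, 2, 3] (0->16, 1->7, 2->20, 3->13), giving [16, 7, 20, 13].

[16, 7, 20, 13]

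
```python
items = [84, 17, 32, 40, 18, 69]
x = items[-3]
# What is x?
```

items has length 6. Negative index -3 maps to positive index 6 + (-3) = 3. items[3] = 40.

40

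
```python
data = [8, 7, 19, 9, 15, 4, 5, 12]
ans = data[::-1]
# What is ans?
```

data has length 8. The slice data[::-1] selects indices [7, 6, 5, 4, 3, 2, 1, 0] (7->12, 6->5, 5->4, 4->15, 3->9, 2->19, 1->7, 0->8), giving [12, 5, 4, 15, 9, 19, 7, 8].

[12, 5, 4, 15, 9, 19, 7, 8]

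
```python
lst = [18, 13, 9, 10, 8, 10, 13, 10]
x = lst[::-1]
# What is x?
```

lst has length 8. The slice lst[::-1] selects indices [7, 6, 5, 4, 3, 2, 1, 0] (7->10, 6->13, 5->10, 4->8, 3->10, 2->9, 1->13, 0->18), giving [10, 13, 10, 8, 10, 9, 13, 18].

[10, 13, 10, 8, 10, 9, 13, 18]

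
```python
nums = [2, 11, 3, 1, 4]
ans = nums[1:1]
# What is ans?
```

nums has length 5. The slice nums[1:1] resolves to an empty index range, so the result is [].

[]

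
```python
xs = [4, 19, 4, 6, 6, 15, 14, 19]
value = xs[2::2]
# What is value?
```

xs has length 8. The slice xs[2::2] selects indices [2, 4, 6] (2->4, 4->6, 6->14), giving [4, 6, 14].

[4, 6, 14]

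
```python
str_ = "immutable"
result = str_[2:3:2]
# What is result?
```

str_ has length 9. The slice str_[2:3:2] selects indices [2] (2->'m'), giving 'm'.

'm'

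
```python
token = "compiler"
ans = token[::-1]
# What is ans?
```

token has length 8. The slice token[::-1] selects indices [7, 6, 5, 4, 3, 2, 1, 0] (7->'r', 6->'e', 5->'l', 4->'i', 3->'p', 2->'m', 1->'o', 0->'c'), giving 'relipmoc'.

'relipmoc'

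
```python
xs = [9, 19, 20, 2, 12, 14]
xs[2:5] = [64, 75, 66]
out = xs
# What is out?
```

xs starts as [9, 19, 20, 2, 12, 14] (length 6). The slice xs[2:5] covers indices [2, 3, 4] with values [20, 2, 12]. Replacing that slice with [64, 75, 66] (same length) produces [9, 19, 64, 75, 66, 14].

[9, 19, 64, 75, 66, 14]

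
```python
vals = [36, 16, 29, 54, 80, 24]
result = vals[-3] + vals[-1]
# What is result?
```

vals has length 6. Negative index -3 maps to positive index 6 + (-3) = 3. vals[3] = 54.
vals has length 6. Negative index -1 maps to positive index 6 + (-1) = 5. vals[5] = 24.
Sum: 54 + 24 = 78.

78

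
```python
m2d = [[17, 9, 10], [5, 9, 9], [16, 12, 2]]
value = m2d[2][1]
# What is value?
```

m2d[2] = [16, 12, 2]. Taking column 1 of that row yields 12.

12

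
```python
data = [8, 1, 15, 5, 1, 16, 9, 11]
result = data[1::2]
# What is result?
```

data has length 8. The slice data[1::2] selects indices [1, 3, 5, 7] (1->1, 3->5, 5->16, 7->11), giving [1, 5, 16, 11].

[1, 5, 16, 11]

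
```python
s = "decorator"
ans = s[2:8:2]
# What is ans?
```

s has length 9. The slice s[2:8:2] selects indices [2, 4, 6] (2->'c', 4->'r', 6->'t'), giving 'crt'.

'crt'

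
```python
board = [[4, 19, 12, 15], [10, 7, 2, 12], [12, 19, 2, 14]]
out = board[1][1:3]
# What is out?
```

board[1] = [10, 7, 2, 12]. board[1] has length 4. The slice board[1][1:3] selects indices [1, 2] (1->7, 2->2), giving [7, 2].

[7, 2]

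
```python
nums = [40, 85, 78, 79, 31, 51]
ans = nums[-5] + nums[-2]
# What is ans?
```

nums has length 6. Negative index -5 maps to positive index 6 + (-5) = 1. nums[1] = 85.
nums has length 6. Negative index -2 maps to positive index 6 + (-2) = 4. nums[4] = 31.
Sum: 85 + 31 = 116.

116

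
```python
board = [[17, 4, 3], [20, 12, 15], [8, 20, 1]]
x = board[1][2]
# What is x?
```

board[1] = [20, 12, 15]. Taking column 2 of that row yields 15.

15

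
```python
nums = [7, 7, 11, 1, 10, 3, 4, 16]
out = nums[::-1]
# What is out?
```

nums has length 8. The slice nums[::-1] selects indices [7, 6, 5, 4, 3, 2, 1, 0] (7->16, 6->4, 5->3, 4->10, 3->1, 2->11, 1->7, 0->7), giving [16, 4, 3, 10, 1, 11, 7, 7].

[16, 4, 3, 10, 1, 11, 7, 7]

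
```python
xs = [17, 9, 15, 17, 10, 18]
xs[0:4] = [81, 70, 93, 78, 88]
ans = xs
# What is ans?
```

xs starts as [17, 9, 15, 17, 10, 18] (length 6). The slice xs[0:4] covers indices [0, 1, 2, 3] with values [17, 9, 15, 17]. Replacing that slice with [81, 70, 93, 78, 88] (different length) produces [81, 70, 93, 78, 88, 10, 18].

[81, 70, 93, 78, 88, 10, 18]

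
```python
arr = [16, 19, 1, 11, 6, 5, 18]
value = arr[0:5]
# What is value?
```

arr has length 7. The slice arr[0:5] selects indices [0, 1, 2, 3, 4] (0->16, 1->19, 2->1, 3->11, 4->6), giving [16, 19, 1, 11, 6].

[16, 19, 1, 11, 6]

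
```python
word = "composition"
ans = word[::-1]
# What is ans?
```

word has length 11. The slice word[::-1] selects indices [10, 9, 8, 7, 6, 5, 4, 3, 2, 1, 0] (10->'n', 9->'o', 8->'i', 7->'t', 6->'i', 5->'s', 4->'o', 3->'p', 2->'m', 1->'o', 0->'c'), giving 'noitisopmoc'.

'noitisopmoc'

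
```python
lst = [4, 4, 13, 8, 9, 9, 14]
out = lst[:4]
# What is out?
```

lst has length 7. The slice lst[:4] selects indices [0, 1, 2, 3] (0->4, 1->4, 2->13, 3->8), giving [4, 4, 13, 8].

[4, 4, 13, 8]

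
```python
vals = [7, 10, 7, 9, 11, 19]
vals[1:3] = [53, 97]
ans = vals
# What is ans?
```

vals starts as [7, 10, 7, 9, 11, 19] (length 6). The slice vals[1:3] covers indices [1, 2] with values [10, 7]. Replacing that slice with [53, 97] (same length) produces [7, 53, 97, 9, 11, 19].

[7, 53, 97, 9, 11, 19]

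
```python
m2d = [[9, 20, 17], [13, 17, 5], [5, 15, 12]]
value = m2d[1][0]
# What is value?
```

m2d[1] = [13, 17, 5]. Taking column 0 of that row yields 13.

13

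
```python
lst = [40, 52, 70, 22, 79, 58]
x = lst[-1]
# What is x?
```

lst has length 6. Negative index -1 maps to positive index 6 + (-1) = 5. lst[5] = 58.

58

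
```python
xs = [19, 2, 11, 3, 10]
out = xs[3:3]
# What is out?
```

xs has length 5. The slice xs[3:3] resolves to an empty index range, so the result is [].

[]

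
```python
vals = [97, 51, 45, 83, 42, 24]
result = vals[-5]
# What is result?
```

vals has length 6. Negative index -5 maps to positive index 6 + (-5) = 1. vals[1] = 51.

51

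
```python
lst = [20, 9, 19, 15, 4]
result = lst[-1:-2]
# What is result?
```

lst has length 5. The slice lst[-1:-2] resolves to an empty index range, so the result is [].

[]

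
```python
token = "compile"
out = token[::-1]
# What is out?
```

token has length 7. The slice token[::-1] selects indices [6, 5, 4, 3, 2, 1, 0] (6->'e', 5->'l', 4->'i', 3->'p', 2->'m', 1->'o', 0->'c'), giving 'elipmoc'.

'elipmoc'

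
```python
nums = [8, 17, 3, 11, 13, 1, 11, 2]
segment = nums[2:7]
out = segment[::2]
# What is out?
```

nums has length 8. The slice nums[2:7] selects indices [2, 3, 4, 5, 6] (2->3, 3->11, 4->13, 5->1, 6->11), giving [3, 11, 13, 1, 11]. So segment = [3, 11, 13, 1, 11]. segment has length 5. The slice segment[::2] selects indices [0, 2, 4] (0->3, 2->13, 4->11), giving [3, 13, 11].

[3, 13, 11]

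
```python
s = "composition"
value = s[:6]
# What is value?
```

s has length 11. The slice s[:6] selects indices [0, 1, 2, 3, 4, 5] (0->'c', 1->'o', 2->'m', 3->'p', 4->'o', 5->'s'), giving 'compos'.

'compos'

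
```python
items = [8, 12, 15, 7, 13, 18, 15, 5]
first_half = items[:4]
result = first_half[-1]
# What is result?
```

items has length 8. The slice items[:4] selects indices [0, 1, 2, 3] (0->8, 1->12, 2->15, 3->7), giving [8, 12, 15, 7]. So first_half = [8, 12, 15, 7]. Then first_half[-1] = 7.

7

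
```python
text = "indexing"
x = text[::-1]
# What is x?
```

text has length 8. The slice text[::-1] selects indices [7, 6, 5, 4, 3, 2, 1, 0] (7->'g', 6->'n', 5->'i', 4->'x', 3->'e', 2->'d', 1->'n', 0->'i'), giving 'gnixedni'.

'gnixedni'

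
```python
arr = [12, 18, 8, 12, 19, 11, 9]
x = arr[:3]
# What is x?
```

arr has length 7. The slice arr[:3] selects indices [0, 1, 2] (0->12, 1->18, 2->8), giving [12, 18, 8].

[12, 18, 8]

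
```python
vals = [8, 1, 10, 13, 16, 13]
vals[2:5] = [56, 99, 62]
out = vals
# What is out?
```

vals starts as [8, 1, 10, 13, 16, 13] (length 6). The slice vals[2:5] covers indices [2, 3, 4] with values [10, 13, 16]. Replacing that slice with [56, 99, 62] (same length) produces [8, 1, 56, 99, 62, 13].

[8, 1, 56, 99, 62, 13]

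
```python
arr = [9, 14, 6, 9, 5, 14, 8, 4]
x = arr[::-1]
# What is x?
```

arr has length 8. The slice arr[::-1] selects indices [7, 6, 5, 4, 3, 2, 1, 0] (7->4, 6->8, 5->14, 4->5, 3->9, 2->6, 1->14, 0->9), giving [4, 8, 14, 5, 9, 6, 14, 9].

[4, 8, 14, 5, 9, 6, 14, 9]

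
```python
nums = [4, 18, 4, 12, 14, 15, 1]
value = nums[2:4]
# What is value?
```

nums has length 7. The slice nums[2:4] selects indices [2, 3] (2->4, 3->12), giving [4, 12].

[4, 12]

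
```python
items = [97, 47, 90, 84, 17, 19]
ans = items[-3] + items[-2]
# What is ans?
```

items has length 6. Negative index -3 maps to positive index 6 + (-3) = 3. items[3] = 84.
items has length 6. Negative index -2 maps to positive index 6 + (-2) = 4. items[4] = 17.
Sum: 84 + 17 = 101.

101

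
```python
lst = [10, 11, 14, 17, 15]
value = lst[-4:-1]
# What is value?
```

lst has length 5. The slice lst[-4:-1] selects indices [1, 2, 3] (1->11, 2->14, 3->17), giving [11, 14, 17].

[11, 14, 17]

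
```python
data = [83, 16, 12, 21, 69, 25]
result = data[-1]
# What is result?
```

data has length 6. Negative index -1 maps to positive index 6 + (-1) = 5. data[5] = 25.

25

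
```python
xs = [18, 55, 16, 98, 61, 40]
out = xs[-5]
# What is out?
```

xs has length 6. Negative index -5 maps to positive index 6 + (-5) = 1. xs[1] = 55.

55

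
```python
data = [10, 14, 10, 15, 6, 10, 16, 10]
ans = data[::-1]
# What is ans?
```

data has length 8. The slice data[::-1] selects indices [7, 6, 5, 4, 3, 2, 1, 0] (7->10, 6->16, 5->10, 4->6, 3->15, 2->10, 1->14, 0->10), giving [10, 16, 10, 6, 15, 10, 14, 10].

[10, 16, 10, 6, 15, 10, 14, 10]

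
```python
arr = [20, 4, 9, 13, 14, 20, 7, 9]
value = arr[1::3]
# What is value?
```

arr has length 8. The slice arr[1::3] selects indices [1, 4, 7] (1->4, 4->14, 7->9), giving [4, 14, 9].

[4, 14, 9]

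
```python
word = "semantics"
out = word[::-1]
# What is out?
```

word has length 9. The slice word[::-1] selects indices [8, 7, 6, 5, 4, 3, 2, 1, 0] (8->'s', 7->'c', 6->'i', 5->'t', 4->'n', 3->'a', 2->'m', 1->'e', 0->'s'), giving 'scitnames'.

'scitnames'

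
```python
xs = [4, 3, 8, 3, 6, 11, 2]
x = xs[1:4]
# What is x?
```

xs has length 7. The slice xs[1:4] selects indices [1, 2, 3] (1->3, 2->8, 3->3), giving [3, 8, 3].

[3, 8, 3]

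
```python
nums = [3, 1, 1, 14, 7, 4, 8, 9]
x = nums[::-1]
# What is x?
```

nums has length 8. The slice nums[::-1] selects indices [7, 6, 5, 4, 3, 2, 1, 0] (7->9, 6->8, 5->4, 4->7, 3->14, 2->1, 1->1, 0->3), giving [9, 8, 4, 7, 14, 1, 1, 3].

[9, 8, 4, 7, 14, 1, 1, 3]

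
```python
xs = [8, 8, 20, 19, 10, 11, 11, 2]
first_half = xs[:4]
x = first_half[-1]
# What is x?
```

xs has length 8. The slice xs[:4] selects indices [0, 1, 2, 3] (0->8, 1->8, 2->20, 3->19), giving [8, 8, 20, 19]. So first_half = [8, 8, 20, 19]. Then first_half[-1] = 19.

19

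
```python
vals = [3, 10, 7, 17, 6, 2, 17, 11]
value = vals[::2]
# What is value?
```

vals has length 8. The slice vals[::2] selects indices [0, 2, 4, 6] (0->3, 2->7, 4->6, 6->17), giving [3, 7, 6, 17].

[3, 7, 6, 17]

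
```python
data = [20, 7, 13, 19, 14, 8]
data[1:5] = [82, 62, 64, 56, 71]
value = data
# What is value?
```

data starts as [20, 7, 13, 19, 14, 8] (length 6). The slice data[1:5] covers indices [1, 2, 3, 4] with values [7, 13, 19, 14]. Replacing that slice with [82, 62, 64, 56, 71] (different length) produces [20, 82, 62, 64, 56, 71, 8].

[20, 82, 62, 64, 56, 71, 8]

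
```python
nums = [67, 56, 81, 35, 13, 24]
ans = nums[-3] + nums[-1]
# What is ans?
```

nums has length 6. Negative index -3 maps to positive index 6 + (-3) = 3. nums[3] = 35.
nums has length 6. Negative index -1 maps to positive index 6 + (-1) = 5. nums[5] = 24.
Sum: 35 + 24 = 59.

59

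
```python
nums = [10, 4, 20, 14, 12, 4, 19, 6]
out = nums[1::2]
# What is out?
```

nums has length 8. The slice nums[1::2] selects indices [1, 3, 5, 7] (1->4, 3->14, 5->4, 7->6), giving [4, 14, 4, 6].

[4, 14, 4, 6]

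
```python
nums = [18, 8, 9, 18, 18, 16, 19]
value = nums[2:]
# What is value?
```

nums has length 7. The slice nums[2:] selects indices [2, 3, 4, 5, 6] (2->9, 3->18, 4->18, 5->16, 6->19), giving [9, 18, 18, 16, 19].

[9, 18, 18, 16, 19]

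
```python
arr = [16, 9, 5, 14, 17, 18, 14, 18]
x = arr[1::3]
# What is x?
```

arr has length 8. The slice arr[1::3] selects indices [1, 4, 7] (1->9, 4->17, 7->18), giving [9, 17, 18].

[9, 17, 18]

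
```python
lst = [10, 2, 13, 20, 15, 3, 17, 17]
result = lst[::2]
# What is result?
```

lst has length 8. The slice lst[::2] selects indices [0, 2, 4, 6] (0->10, 2->13, 4->15, 6->17), giving [10, 13, 15, 17].

[10, 13, 15, 17]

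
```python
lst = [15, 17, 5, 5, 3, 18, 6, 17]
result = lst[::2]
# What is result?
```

lst has length 8. The slice lst[::2] selects indices [0, 2, 4, 6] (0->15, 2->5, 4->3, 6->6), giving [15, 5, 3, 6].

[15, 5, 3, 6]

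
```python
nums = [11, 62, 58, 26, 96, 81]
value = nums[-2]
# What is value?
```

nums has length 6. Negative index -2 maps to positive index 6 + (-2) = 4. nums[4] = 96.

96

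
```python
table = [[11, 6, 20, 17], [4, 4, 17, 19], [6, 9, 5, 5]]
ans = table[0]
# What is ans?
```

table has 3 rows. Row 0 is [11, 6, 20, 17].

[11, 6, 20, 17]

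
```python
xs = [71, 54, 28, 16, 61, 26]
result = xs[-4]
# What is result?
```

xs has length 6. Negative index -4 maps to positive index 6 + (-4) = 2. xs[2] = 28.

28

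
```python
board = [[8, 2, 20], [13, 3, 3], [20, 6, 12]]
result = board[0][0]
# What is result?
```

board[0] = [8, 2, 20]. Taking column 0 of that row yields 8.

8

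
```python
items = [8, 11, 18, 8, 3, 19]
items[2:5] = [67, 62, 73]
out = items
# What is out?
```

items starts as [8, 11, 18, 8, 3, 19] (length 6). The slice items[2:5] covers indices [2, 3, 4] with values [18, 8, 3]. Replacing that slice with [67, 62, 73] (same length) produces [8, 11, 67, 62, 73, 19].

[8, 11, 67, 62, 73, 19]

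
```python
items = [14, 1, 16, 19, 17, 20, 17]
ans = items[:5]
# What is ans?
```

items has length 7. The slice items[:5] selects indices [0, 1, 2, 3, 4] (0->14, 1->1, 2->16, 3->19, 4->17), giving [14, 1, 16, 19, 17].

[14, 1, 16, 19, 17]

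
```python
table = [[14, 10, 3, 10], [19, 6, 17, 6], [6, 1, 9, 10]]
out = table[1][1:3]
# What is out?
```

table[1] = [19, 6, 17, 6]. table[1] has length 4. The slice table[1][1:3] selects indices [1, 2] (1->6, 2->17), giving [6, 17].

[6, 17]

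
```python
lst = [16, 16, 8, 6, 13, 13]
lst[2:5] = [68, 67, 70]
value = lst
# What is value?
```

lst starts as [16, 16, 8, 6, 13, 13] (length 6). The slice lst[2:5] covers indices [2, 3, 4] with values [8, 6, 13]. Replacing that slice with [68, 67, 70] (same length) produces [16, 16, 68, 67, 70, 13].

[16, 16, 68, 67, 70, 13]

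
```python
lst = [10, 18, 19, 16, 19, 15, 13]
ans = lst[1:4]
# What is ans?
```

lst has length 7. The slice lst[1:4] selects indices [1, 2, 3] (1->18, 2->19, 3->16), giving [18, 19, 16].

[18, 19, 16]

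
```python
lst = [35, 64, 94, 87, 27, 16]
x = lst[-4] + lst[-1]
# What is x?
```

lst has length 6. Negative index -4 maps to positive index 6 + (-4) = 2. lst[2] = 94.
lst has length 6. Negative index -1 maps to positive index 6 + (-1) = 5. lst[5] = 16.
Sum: 94 + 16 = 110.

110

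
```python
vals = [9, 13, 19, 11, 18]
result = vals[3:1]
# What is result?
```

vals has length 5. The slice vals[3:1] resolves to an empty index range, so the result is [].

[]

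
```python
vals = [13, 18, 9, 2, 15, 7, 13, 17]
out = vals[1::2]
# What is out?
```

vals has length 8. The slice vals[1::2] selects indices [1, 3, 5, 7] (1->18, 3->2, 5->7, 7->17), giving [18, 2, 7, 17].

[18, 2, 7, 17]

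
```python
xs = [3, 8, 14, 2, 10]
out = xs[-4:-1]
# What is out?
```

xs has length 5. The slice xs[-4:-1] selects indices [1, 2, 3] (1->8, 2->14, 3->2), giving [8, 14, 2].

[8, 14, 2]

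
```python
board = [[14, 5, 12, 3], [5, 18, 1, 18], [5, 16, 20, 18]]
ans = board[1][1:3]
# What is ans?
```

board[1] = [5, 18, 1, 18]. board[1] has length 4. The slice board[1][1:3] selects indices [1, 2] (1->18, 2->1), giving [18, 1].

[18, 1]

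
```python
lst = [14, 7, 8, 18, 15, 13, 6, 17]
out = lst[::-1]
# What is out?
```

lst has length 8. The slice lst[::-1] selects indices [7, 6, 5, 4, 3, 2, 1, 0] (7->17, 6->6, 5->13, 4->15, 3->18, 2->8, 1->7, 0->14), giving [17, 6, 13, 15, 18, 8, 7, 14].

[17, 6, 13, 15, 18, 8, 7, 14]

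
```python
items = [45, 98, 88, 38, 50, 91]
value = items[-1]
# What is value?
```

items has length 6. Negative index -1 maps to positive index 6 + (-1) = 5. items[5] = 91.

91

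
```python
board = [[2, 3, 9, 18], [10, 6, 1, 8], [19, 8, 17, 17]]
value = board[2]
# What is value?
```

board has 3 rows. Row 2 is [19, 8, 17, 17].

[19, 8, 17, 17]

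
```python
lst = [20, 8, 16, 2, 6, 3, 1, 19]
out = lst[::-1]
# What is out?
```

lst has length 8. The slice lst[::-1] selects indices [7, 6, 5, 4, 3, 2, 1, 0] (7->19, 6->1, 5->3, 4->6, 3->2, 2->16, 1->8, 0->20), giving [19, 1, 3, 6, 2, 16, 8, 20].

[19, 1, 3, 6, 2, 16, 8, 20]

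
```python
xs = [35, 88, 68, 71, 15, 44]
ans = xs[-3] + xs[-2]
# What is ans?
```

xs has length 6. Negative index -3 maps to positive index 6 + (-3) = 3. xs[3] = 71.
xs has length 6. Negative index -2 maps to positive index 6 + (-2) = 4. xs[4] = 15.
Sum: 71 + 15 = 86.

86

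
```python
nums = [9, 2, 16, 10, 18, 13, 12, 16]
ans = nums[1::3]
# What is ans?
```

nums has length 8. The slice nums[1::3] selects indices [1, 4, 7] (1->2, 4->18, 7->16), giving [2, 18, 16].

[2, 18, 16]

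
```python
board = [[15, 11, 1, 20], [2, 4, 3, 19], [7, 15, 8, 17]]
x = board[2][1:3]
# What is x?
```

board[2] = [7, 15, 8, 17]. board[2] has length 4. The slice board[2][1:3] selects indices [1, 2] (1->15, 2->8), giving [15, 8].

[15, 8]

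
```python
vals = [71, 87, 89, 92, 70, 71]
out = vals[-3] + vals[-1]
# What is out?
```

vals has length 6. Negative index -3 maps to positive index 6 + (-3) = 3. vals[3] = 92.
vals has length 6. Negative index -1 maps to positive index 6 + (-1) = 5. vals[5] = 71.
Sum: 92 + 71 = 163.

163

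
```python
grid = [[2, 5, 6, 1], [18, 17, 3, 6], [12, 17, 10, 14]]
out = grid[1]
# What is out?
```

grid has 3 rows. Row 1 is [18, 17, 3, 6].

[18, 17, 3, 6]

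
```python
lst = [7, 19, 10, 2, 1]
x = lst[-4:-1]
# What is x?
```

lst has length 5. The slice lst[-4:-1] selects indices [1, 2, 3] (1->19, 2->10, 3->2), giving [19, 10, 2].

[19, 10, 2]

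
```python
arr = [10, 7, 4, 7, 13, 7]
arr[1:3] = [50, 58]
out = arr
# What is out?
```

arr starts as [10, 7, 4, 7, 13, 7] (length 6). The slice arr[1:3] covers indices [1, 2] with values [7, 4]. Replacing that slice with [50, 58] (same length) produces [10, 50, 58, 7, 13, 7].

[10, 50, 58, 7, 13, 7]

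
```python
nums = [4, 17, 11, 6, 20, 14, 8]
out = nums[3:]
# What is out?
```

nums has length 7. The slice nums[3:] selects indices [3, 4, 5, 6] (3->6, 4->20, 5->14, 6->8), giving [6, 20, 14, 8].

[6, 20, 14, 8]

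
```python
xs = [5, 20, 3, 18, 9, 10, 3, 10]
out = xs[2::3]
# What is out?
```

xs has length 8. The slice xs[2::3] selects indices [2, 5] (2->3, 5->10), giving [3, 10].

[3, 10]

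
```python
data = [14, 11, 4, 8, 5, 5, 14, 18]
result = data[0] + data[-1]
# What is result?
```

data has length 8. data[0] = 14.
data has length 8. Negative index -1 maps to positive index 8 + (-1) = 7. data[7] = 18.
Sum: 14 + 18 = 32.

32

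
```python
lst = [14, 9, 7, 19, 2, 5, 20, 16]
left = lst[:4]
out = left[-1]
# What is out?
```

lst has length 8. The slice lst[:4] selects indices [0, 1, 2, 3] (0->14, 1->9, 2->7, 3->19), giving [14, 9, 7, 19]. So left = [14, 9, 7, 19]. Then left[-1] = 19.

19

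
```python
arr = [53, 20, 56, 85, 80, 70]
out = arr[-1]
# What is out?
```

arr has length 6. Negative index -1 maps to positive index 6 + (-1) = 5. arr[5] = 70.

70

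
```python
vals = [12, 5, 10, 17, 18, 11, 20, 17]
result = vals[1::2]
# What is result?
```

vals has length 8. The slice vals[1::2] selects indices [1, 3, 5, 7] (1->5, 3->17, 5->11, 7->17), giving [5, 17, 11, 17].

[5, 17, 11, 17]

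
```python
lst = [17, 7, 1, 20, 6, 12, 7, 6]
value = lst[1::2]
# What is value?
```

lst has length 8. The slice lst[1::2] selects indices [1, 3, 5, 7] (1->7, 3->20, 5->12, 7->6), giving [7, 20, 12, 6].

[7, 20, 12, 6]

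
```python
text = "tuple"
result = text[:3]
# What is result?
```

text has length 5. The slice text[:3] selects indices [0, 1, 2] (0->'t', 1->'u', 2->'p'), giving 'tup'.

'tup'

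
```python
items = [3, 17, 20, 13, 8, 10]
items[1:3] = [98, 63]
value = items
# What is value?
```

items starts as [3, 17, 20, 13, 8, 10] (length 6). The slice items[1:3] covers indices [1, 2] with values [17, 20]. Replacing that slice with [98, 63] (same length) produces [3, 98, 63, 13, 8, 10].

[3, 98, 63, 13, 8, 10]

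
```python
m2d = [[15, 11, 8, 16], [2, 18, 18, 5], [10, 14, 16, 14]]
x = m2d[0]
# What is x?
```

m2d has 3 rows. Row 0 is [15, 11, 8, 16].

[15, 11, 8, 16]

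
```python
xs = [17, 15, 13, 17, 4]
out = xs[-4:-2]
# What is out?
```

xs has length 5. The slice xs[-4:-2] selects indices [1, 2] (1->15, 2->13), giving [15, 13].

[15, 13]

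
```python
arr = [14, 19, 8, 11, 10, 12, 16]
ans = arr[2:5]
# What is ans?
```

arr has length 7. The slice arr[2:5] selects indices [2, 3, 4] (2->8, 3->11, 4->10), giving [8, 11, 10].

[8, 11, 10]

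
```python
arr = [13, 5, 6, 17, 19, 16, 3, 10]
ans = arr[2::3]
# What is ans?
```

arr has length 8. The slice arr[2::3] selects indices [2, 5] (2->6, 5->16), giving [6, 16].

[6, 16]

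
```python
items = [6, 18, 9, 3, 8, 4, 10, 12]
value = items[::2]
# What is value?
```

items has length 8. The slice items[::2] selects indices [0, 2, 4, 6] (0->6, 2->9, 4->8, 6->10), giving [6, 9, 8, 10].

[6, 9, 8, 10]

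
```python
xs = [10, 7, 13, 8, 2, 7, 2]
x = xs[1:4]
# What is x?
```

xs has length 7. The slice xs[1:4] selects indices [1, 2, 3] (1->7, 2->13, 3->8), giving [7, 13, 8].

[7, 13, 8]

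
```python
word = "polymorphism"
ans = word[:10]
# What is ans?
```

word has length 12. The slice word[:10] selects indices [0, 1, 2, 3, 4, 5, 6, 7, 8, 9] (0->'p', 1->'o', 2->'l', 3->'y', 4->'m', 5->'o', 6->'r', 7->'p', 8->'h', 9->'i'), giving 'polymorphi'.

'polymorphi'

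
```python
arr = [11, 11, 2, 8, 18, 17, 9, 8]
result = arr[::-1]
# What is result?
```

arr has length 8. The slice arr[::-1] selects indices [7, 6, 5, 4, 3, 2, 1, 0] (7->8, 6->9, 5->17, 4->18, 3->8, 2->2, 1->11, 0->11), giving [8, 9, 17, 18, 8, 2, 11, 11].

[8, 9, 17, 18, 8, 2, 11, 11]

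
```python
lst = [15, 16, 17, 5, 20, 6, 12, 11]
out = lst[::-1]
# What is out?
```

lst has length 8. The slice lst[::-1] selects indices [7, 6, 5, 4, 3, 2, 1, 0] (7->11, 6->12, 5->6, 4->20, 3->5, 2->17, 1->16, 0->15), giving [11, 12, 6, 20, 5, 17, 16, 15].

[11, 12, 6, 20, 5, 17, 16, 15]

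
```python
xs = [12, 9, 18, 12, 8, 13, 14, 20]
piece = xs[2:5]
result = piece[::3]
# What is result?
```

xs has length 8. The slice xs[2:5] selects indices [2, 3, 4] (2->18, 3->12, 4->8), giving [18, 12, 8]. So piece = [18, 12, 8]. piece has length 3. The slice piece[::3] selects indices [0] (0->18), giving [18].

[18]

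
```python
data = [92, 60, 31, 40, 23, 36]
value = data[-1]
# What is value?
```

data has length 6. Negative index -1 maps to positive index 6 + (-1) = 5. data[5] = 36.

36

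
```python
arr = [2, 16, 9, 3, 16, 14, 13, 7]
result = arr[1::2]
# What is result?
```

arr has length 8. The slice arr[1::2] selects indices [1, 3, 5, 7] (1->16, 3->3, 5->14, 7->7), giving [16, 3, 14, 7].

[16, 3, 14, 7]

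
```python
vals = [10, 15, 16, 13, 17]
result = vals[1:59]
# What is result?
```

vals has length 5. The slice vals[1:59] selects indices [1, 2, 3, 4] (1->15, 2->16, 3->13, 4->17), giving [15, 16, 13, 17].

[15, 16, 13, 17]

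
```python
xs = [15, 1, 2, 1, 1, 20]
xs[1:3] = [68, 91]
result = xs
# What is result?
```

xs starts as [15, 1, 2, 1, 1, 20] (length 6). The slice xs[1:3] covers indices [1, 2] with values [1, 2]. Replacing that slice with [68, 91] (same length) produces [15, 68, 91, 1, 1, 20].

[15, 68, 91, 1, 1, 20]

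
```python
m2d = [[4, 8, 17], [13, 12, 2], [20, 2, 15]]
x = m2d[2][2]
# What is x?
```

m2d[2] = [20, 2, 15]. Taking column 2 of that row yields 15.

15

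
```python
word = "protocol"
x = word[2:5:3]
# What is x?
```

word has length 8. The slice word[2:5:3] selects indices [2] (2->'o'), giving 'o'.

'o'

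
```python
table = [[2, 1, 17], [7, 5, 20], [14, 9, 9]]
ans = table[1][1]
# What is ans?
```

table[1] = [7, 5, 20]. Taking column 1 of that row yields 5.

5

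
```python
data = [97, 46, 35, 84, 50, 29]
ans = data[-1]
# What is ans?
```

data has length 6. Negative index -1 maps to positive index 6 + (-1) = 5. data[5] = 29.

29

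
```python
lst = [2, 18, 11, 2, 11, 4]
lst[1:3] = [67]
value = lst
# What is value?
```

lst starts as [2, 18, 11, 2, 11, 4] (length 6). The slice lst[1:3] covers indices [1, 2] with values [18, 11]. Replacing that slice with [67] (different length) produces [2, 67, 2, 11, 4].

[2, 67, 2, 11, 4]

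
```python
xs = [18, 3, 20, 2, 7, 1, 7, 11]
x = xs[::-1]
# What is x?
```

xs has length 8. The slice xs[::-1] selects indices [7, 6, 5, 4, 3, 2, 1, 0] (7->11, 6->7, 5->1, 4->7, 3->2, 2->20, 1->3, 0->18), giving [11, 7, 1, 7, 2, 20, 3, 18].

[11, 7, 1, 7, 2, 20, 3, 18]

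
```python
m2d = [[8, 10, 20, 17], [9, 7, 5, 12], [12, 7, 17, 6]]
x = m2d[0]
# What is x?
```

m2d has 3 rows. Row 0 is [8, 10, 20, 17].

[8, 10, 20, 17]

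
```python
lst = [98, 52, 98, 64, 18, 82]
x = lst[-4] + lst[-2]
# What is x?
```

lst has length 6. Negative index -4 maps to positive index 6 + (-4) = 2. lst[2] = 98.
lst has length 6. Negative index -2 maps to positive index 6 + (-2) = 4. lst[4] = 18.
Sum: 98 + 18 = 116.

116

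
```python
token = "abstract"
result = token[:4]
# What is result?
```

token has length 8. The slice token[:4] selects indices [0, 1, 2, 3] (0->'a', 1->'b', 2->'s', 3->'t'), giving 'abst'.

'abst'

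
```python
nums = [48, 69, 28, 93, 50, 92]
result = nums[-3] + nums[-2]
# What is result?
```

nums has length 6. Negative index -3 maps to positive index 6 + (-3) = 3. nums[3] = 93.
nums has length 6. Negative index -2 maps to positive index 6 + (-2) = 4. nums[4] = 50.
Sum: 93 + 50 = 143.

143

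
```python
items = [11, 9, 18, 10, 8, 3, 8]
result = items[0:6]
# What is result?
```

items has length 7. The slice items[0:6] selects indices [0, 1, 2, 3, 4, 5] (0->11, 1->9, 2->18, 3->10, 4->8, 5->3), giving [11, 9, 18, 10, 8, 3].

[11, 9, 18, 10, 8, 3]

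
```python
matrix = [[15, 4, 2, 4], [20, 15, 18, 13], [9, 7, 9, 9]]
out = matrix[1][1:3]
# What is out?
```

matrix[1] = [20, 15, 18, 13]. matrix[1] has length 4. The slice matrix[1][1:3] selects indices [1, 2] (1->15, 2->18), giving [15, 18].

[15, 18]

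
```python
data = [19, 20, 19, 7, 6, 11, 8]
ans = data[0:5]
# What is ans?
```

data has length 7. The slice data[0:5] selects indices [0, 1, 2, 3, 4] (0->19, 1->20, 2->19, 3->7, 4->6), giving [19, 20, 19, 7, 6].

[19, 20, 19, 7, 6]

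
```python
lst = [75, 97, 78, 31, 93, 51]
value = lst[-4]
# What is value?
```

lst has length 6. Negative index -4 maps to positive index 6 + (-4) = 2. lst[2] = 78.

78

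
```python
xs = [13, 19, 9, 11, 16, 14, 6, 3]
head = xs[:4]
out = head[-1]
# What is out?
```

xs has length 8. The slice xs[:4] selects indices [0, 1, 2, 3] (0->13, 1->19, 2->9, 3->11), giving [13, 19, 9, 11]. So head = [13, 19, 9, 11]. Then head[-1] = 11.

11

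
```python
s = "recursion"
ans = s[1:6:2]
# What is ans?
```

s has length 9. The slice s[1:6:2] selects indices [1, 3, 5] (1->'e', 3->'u', 5->'s'), giving 'eus'.

'eus'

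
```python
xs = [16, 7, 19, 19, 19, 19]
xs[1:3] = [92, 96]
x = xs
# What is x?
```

xs starts as [16, 7, 19, 19, 19, 19] (length 6). The slice xs[1:3] covers indices [1, 2] with values [7, 19]. Replacing that slice with [92, 96] (same length) produces [16, 92, 96, 19, 19, 19].

[16, 92, 96, 19, 19, 19]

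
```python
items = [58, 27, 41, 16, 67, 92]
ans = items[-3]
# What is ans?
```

items has length 6. Negative index -3 maps to positive index 6 + (-3) = 3. items[3] = 16.

16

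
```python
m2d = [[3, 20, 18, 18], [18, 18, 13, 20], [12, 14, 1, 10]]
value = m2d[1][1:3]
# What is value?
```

m2d[1] = [18, 18, 13, 20]. m2d[1] has length 4. The slice m2d[1][1:3] selects indices [1, 2] (1->18, 2->13), giving [18, 13].

[18, 13]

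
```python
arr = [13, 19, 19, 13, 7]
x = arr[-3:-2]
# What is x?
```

arr has length 5. The slice arr[-3:-2] selects indices [2] (2->19), giving [19].

[19]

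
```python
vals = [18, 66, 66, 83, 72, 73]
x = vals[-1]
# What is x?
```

vals has length 6. Negative index -1 maps to positive index 6 + (-1) = 5. vals[5] = 73.

73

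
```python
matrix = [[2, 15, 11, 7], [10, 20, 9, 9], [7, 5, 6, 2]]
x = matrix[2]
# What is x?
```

matrix has 3 rows. Row 2 is [7, 5, 6, 2].

[7, 5, 6, 2]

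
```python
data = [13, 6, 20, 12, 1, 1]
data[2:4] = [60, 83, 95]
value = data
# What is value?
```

data starts as [13, 6, 20, 12, 1, 1] (length 6). The slice data[2:4] covers indices [2, 3] with values [20, 12]. Replacing that slice with [60, 83, 95] (different length) produces [13, 6, 60, 83, 95, 1, 1].

[13, 6, 60, 83, 95, 1, 1]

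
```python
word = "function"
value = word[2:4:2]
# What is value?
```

word has length 8. The slice word[2:4:2] selects indices [2] (2->'n'), giving 'n'.

'n'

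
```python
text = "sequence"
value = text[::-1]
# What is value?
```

text has length 8. The slice text[::-1] selects indices [7, 6, 5, 4, 3, 2, 1, 0] (7->'e', 6->'c', 5->'n', 4->'e', 3->'u', 2->'q', 1->'e', 0->'s'), giving 'ecneuqes'.

'ecneuqes'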